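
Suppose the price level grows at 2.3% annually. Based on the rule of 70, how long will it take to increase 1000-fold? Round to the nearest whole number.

One doubling takes 70/2.3 = 30.43 years.
1000× is log₂ 1000 ≈ 9.97 doublings, so ≈ 9.97 × 30.43 = 303 years.

about 303 years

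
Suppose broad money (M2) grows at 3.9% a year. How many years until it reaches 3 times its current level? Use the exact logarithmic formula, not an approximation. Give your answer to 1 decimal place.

t = ln(3) / ln(1 + 0.039) = 1.0986 / 0.038259 ≈ 28.71.

28.7 years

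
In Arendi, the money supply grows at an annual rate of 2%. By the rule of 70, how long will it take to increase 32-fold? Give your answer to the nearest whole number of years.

At 2% it doubles every 70/2 ≈ 35.00 years.
32× is 5 doublings, so 5 × 35.00 ≈ 175 years.

around 175 years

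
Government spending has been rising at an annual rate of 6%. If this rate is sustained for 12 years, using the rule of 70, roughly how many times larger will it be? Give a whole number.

At 6% one doubling takes ≈ 11.67 years; 12 years is 1 of them, so ×2.

about 2 times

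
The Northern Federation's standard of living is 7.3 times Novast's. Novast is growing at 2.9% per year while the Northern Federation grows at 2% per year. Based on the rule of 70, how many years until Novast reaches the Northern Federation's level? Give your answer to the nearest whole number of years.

about 223 years

The growth-rate gap is 2.9% − 2% = 0.9 percentage points.
So the ratio between them halves every 70/0.9 ≈ 77.78 years.
A 7.3 times gap takes log₂(7.3) ≈ 2.87 halvings to close: 2.87 × 77.78 ≈ 223 years.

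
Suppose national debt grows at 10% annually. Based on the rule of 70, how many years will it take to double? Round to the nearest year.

7 years

Doubling time ≈ 70 / 10 = 7.00 years.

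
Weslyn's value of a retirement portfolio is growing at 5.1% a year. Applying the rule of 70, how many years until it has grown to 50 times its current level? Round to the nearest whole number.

roughly 77 years

One doubling takes 70/5.1 = 13.73 years.
Reaching 50× takes log₂(50) ≈ 5.64 doublings.
5.64 × 13.73 ≈ 77 years.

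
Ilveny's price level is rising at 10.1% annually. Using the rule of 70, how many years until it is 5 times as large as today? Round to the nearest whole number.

roughly 16 years

Doubling time ≈ 70/10.1 = 6.93 years.
5× is log₂ 5 ≈ 2.32 doublings, so ≈ 2.32 × 6.93 = 16 years.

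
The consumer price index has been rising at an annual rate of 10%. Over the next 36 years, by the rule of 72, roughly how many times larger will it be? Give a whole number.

roughly 32 times

Doubling time ≈ 72/10 = 7.20 years.
36/7.20 ≈ 5 doublings, so about 2^5 = 32×.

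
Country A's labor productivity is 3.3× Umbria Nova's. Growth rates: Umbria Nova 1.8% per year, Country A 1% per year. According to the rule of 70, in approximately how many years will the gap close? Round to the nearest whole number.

around 151 years

Umbria Nova gains on Country A at 1.8% − 1% = 0.8 points a year.
At that relative rate the gap halves every 70/0.8 ≈ 87.50 years.
A 3.3× gap takes log₂(3.3) ≈ 1.72 halvings to close: 1.72 × 87.50 ≈ 151 years.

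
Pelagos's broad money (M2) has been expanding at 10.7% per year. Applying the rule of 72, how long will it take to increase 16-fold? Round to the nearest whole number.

One doubling takes 72/10.7 = 6.73 years.
16× is 4 doublings, so 4 × 6.73 ≈ 27 years.

about 27 years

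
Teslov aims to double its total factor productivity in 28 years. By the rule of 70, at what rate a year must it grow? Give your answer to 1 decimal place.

70 / 28 ≈ 2.50, so about 2.5% a year.

roughly 2.5%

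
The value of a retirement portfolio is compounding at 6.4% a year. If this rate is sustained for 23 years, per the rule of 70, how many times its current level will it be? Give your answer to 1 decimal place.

Doubling time ≈ 70/6.4 = 10.94 years.
23 years / 10.94 ≈ 2.10 doublings → factor 2^2.10 ≈ 4.3.

roughly 4.3 times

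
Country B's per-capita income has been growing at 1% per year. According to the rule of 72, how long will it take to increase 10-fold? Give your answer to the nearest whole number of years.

Doubling time ≈ 72/1 = 72.00 years.
10× is log₂ 10 ≈ 3.32 doublings, so ≈ 3.32 × 72.00 = 239 years.

239 years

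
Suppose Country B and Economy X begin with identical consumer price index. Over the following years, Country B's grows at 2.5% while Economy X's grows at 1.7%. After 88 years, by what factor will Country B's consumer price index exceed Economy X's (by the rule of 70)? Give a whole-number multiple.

roughly 2 times

Rate gap = 2.5% − 1.7% = 0.8 points.
The ratio doubles every 70/0.8 ≈ 87.50 years.
88/87.50 ≈ 1.01 doublings → ratio ≈ 2^1.01 ≈ 2.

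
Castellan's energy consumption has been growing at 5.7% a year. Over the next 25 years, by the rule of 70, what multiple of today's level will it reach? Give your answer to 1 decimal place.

roughly 4.1 times

Doubles every ≈ 12.28 years (70/5.7).
25 years is 2.04 doublings; 2^2.04 ≈ 4.1×.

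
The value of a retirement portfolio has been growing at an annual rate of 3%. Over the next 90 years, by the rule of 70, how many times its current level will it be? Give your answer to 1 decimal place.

14.5 times

Doubles every ≈ 23.33 years (70/3).
90 years is 3.86 doublings; 2^3.86 ≈ 14.5×.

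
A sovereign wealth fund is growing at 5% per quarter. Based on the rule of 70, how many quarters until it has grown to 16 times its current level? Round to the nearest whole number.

One doubling takes 70/5 = 14.00 quarters.
16× is 4 doublings, so 4 × 14.00 ≈ 56 quarters.

around 56 quarters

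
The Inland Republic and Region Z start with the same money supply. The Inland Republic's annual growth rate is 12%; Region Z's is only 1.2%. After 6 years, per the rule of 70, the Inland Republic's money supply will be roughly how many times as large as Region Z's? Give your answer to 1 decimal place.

approximately 1.9 times

Only the 10.8-point difference matters.
70/10.8 ≈ 6.48 years per doubling of the ratio; 6 years gives 0.93 doublings, so ≈ 1.9×.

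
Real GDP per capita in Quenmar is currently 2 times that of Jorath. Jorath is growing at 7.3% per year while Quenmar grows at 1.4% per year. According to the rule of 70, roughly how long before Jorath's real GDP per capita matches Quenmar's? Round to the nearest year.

about 12 years

Jorath gains on Quenmar at 7.3% − 1.4% = 5.9 points a year.
At that relative rate the gap halves every 70/5.9 ≈ 11.86 years.
A 2 times gap closes after 1 halving: 1 × 11.86 ≈ 12 years.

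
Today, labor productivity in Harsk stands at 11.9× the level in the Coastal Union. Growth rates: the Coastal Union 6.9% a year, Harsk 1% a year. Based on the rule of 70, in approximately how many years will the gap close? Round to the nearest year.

The growth-rate gap is 6.9% − 1% = 5.9 percentage points.
So the ratio between them halves every 70/5.9 ≈ 11.86 years.
An 11.9× gap takes log₂(11.9) ≈ 3.57 halvings to close: 3.57 × 11.86 ≈ 42 years.

42 years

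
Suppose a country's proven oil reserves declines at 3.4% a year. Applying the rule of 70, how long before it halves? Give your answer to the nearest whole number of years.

approximately 21 years

Falling at 3.4%, it halves about every 70/3.4 = 20.59 years.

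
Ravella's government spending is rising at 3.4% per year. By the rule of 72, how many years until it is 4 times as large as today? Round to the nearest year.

42 years

Doubling time ≈ 72/3.4 = 21.18 years.
Getting to 4× needs 2 doublings: 2 × 21.18 ≈ 42 years.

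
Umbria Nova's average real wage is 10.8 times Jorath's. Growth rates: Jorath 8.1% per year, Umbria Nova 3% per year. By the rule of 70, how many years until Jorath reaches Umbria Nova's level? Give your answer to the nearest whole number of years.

Jorath gains on Umbria Nova at 8.1% − 3% = 5.1 points a year.
At that relative rate the gap halves every 70/5.1 ≈ 13.73 years.
A 10.8 times gap takes log₂(10.8) ≈ 3.43 halvings to close: 3.43 × 13.73 ≈ 47 years.

around 47 years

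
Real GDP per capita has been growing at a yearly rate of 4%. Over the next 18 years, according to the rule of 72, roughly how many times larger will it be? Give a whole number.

roughly 2 times

At 4% one doubling takes ≈ 18.00 years; 18 years is 1 of them, so ×2.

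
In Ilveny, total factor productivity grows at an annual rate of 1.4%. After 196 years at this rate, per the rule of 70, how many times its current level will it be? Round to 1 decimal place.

Doubling time ≈ 70/1.4 = 50.00 years.
196 years / 50.00 ≈ 3.92 doublings → factor 2^3.92 ≈ 15.1.

approximately 15.1 times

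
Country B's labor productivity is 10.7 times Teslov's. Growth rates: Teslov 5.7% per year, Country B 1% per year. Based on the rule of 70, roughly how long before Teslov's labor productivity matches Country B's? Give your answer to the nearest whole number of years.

Teslov gains on Country B at 5.7% − 1% = 4.7 points a year.
At that relative rate the gap halves every 70/4.7 ≈ 14.89 years.
A 10.7 times gap takes log₂(10.7) ≈ 3.42 halvings to close: 3.42 × 14.89 ≈ 51 years.

roughly 51 years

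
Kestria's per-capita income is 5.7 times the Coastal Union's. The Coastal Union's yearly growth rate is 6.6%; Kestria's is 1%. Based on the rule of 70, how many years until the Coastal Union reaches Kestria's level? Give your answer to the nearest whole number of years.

31 years

the Coastal Union gains on Kestria at 6.6% − 1% = 5.6 points a year.
At that relative rate the gap halves every 70/5.6 ≈ 12.50 years.
A 5.7 times gap takes log₂(5.7) ≈ 2.51 halvings to close: 2.51 × 12.50 ≈ 31 years.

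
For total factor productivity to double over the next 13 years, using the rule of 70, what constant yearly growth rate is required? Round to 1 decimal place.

≈ 5.4% per year

70 / 13 ≈ 5.38, so about 5.4% per year.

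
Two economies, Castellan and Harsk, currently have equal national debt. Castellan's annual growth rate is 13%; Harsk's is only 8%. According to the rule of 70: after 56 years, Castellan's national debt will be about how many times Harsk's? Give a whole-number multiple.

roughly 16 times

Rate gap = 13% − 8% = 5 points.
The ratio doubles every 70/5 ≈ 14.00 years.
56/14.00 ≈ 4.00 doublings → ratio ≈ 2^4.00 ≈ 16.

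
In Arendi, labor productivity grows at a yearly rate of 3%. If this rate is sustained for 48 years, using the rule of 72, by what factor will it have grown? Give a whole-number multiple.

approximately 4 times

At 3% one doubling takes ≈ 24.00 years; 48 years is 2 of them, so ×4.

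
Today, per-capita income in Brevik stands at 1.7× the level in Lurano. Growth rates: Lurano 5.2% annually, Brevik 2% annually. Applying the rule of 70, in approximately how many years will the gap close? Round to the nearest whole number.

roughly 17 years

What matters is the difference: 3.2 pp.
Rule of 70 on the gap: the ratio halves every 70/3.2 ≈ 21.88 years.
A 1.7× gap takes log₂(1.7) ≈ 0.77 halvings to close: 0.77 × 21.88 ≈ 17 years.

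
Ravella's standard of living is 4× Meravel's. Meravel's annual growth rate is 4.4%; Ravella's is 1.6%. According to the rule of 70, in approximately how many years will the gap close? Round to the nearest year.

Meravel gains on Ravella at 4.4% − 1.6% = 2.8 points a year.
At that relative rate the gap halves every 70/2.8 ≈ 25.00 years.
A 4× gap closes after 2 halvings: 2 × 25.00 ≈ 50 years.

approximately 50 years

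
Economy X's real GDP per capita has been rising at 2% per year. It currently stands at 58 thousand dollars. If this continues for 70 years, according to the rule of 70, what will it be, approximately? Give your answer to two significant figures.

Doubling time ≈ 70/2 = 35.00 years.
70 years is 70/35.00 ≈ 2.00 doublings, a factor of 2^2.00 ≈ 4.00.
58 × 4.00 ≈ 230 thousand dollars.

≈ 230 thousand dollars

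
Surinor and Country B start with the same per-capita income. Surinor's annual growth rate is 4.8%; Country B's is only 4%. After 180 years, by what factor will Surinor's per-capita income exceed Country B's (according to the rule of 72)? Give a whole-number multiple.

roughly 4 times

Rate gap = 4.8% − 4% = 0.8 points.
The ratio doubles every 72/0.8 ≈ 90.00 years.
180/90.00 ≈ 2.00 doublings → ratio ≈ 2^2.00 ≈ 4.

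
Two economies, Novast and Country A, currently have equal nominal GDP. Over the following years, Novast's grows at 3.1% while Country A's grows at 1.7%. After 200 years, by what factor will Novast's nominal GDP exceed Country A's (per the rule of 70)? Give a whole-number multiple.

Rate gap = 3.1% − 1.7% = 1.4 points.
The ratio doubles every 70/1.4 ≈ 50.00 years.
200/50.00 ≈ 4.00 doublings → ratio ≈ 2^4.00 ≈ 16.

approximately 16 times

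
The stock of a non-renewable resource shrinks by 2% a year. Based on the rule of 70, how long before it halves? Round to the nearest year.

Halving time ≈ 70 / 2 = 35.00 → 35 years.

roughly 35 years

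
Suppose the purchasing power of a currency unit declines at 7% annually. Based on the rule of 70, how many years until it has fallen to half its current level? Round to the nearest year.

Halving time ≈ 70 / 7 = 10.00 → 10 years.

approximately 10 years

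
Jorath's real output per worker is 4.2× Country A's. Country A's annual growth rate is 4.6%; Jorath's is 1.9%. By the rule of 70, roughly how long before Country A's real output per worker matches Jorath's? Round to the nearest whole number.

What matters is the difference: 2.7 pp.
Rule of 70 on the gap: the ratio halves every 70/2.7 ≈ 25.93 years.
A 4.2× gap takes log₂(4.2) ≈ 2.07 halvings to close: 2.07 × 25.93 ≈ 54 years.

54 years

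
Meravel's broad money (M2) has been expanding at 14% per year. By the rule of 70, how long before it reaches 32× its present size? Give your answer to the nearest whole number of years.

Doubling time ≈ 70/14 = 5.00 years.
Getting to 32× needs 5 doublings: 5 × 5.00 ≈ 25 years.

25 years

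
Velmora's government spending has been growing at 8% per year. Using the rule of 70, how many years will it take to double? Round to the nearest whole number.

70/8 ≈ 8.75, so it doubles roughly every 9 years.

9 years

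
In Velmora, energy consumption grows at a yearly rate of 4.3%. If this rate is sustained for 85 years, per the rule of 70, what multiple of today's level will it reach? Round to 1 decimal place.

about 37.3 times

Doubles every ≈ 16.28 years (70/4.3).
85 years is 5.22 doublings; 2^5.22 ≈ 37.3×.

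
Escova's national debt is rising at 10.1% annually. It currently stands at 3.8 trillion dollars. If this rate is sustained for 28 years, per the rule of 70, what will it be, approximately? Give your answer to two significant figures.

about 63 trillion dollars

It doubles every 70/10.1 ≈ 6.93 years, so 28 years is 4.04 doublings.
2^4.04 ≈ 16.45; 3.8 × 16.45 ≈ 63 trillion dollars.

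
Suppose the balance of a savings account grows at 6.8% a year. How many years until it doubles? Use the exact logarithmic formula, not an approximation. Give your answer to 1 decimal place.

t = ln(2) / ln(1 + 0.068) = 0.6931 / 0.065788 ≈ 10.54.

10.5 years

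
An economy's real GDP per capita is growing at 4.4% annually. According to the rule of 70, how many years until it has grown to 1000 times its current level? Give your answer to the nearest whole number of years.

≈ 159 years

Doubling time ≈ 70/4.4 = 15.91 years.
1000× is log₂ 1000 ≈ 9.97 doublings, so ≈ 9.97 × 15.91 = 159 years.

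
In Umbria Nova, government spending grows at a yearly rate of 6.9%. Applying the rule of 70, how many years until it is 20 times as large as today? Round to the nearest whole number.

44 years

At 6.9% it doubles every 70/6.9 ≈ 10.14 years.
20× is log₂ 20 ≈ 4.32 doublings, so ≈ 4.32 × 10.14 = 44 years.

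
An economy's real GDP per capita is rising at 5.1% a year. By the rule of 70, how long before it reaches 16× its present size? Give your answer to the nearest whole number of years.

One doubling takes 70/5.1 = 13.73 years.
Getting to 16× needs 4 doublings: 4 × 13.73 ≈ 55 years.

55 years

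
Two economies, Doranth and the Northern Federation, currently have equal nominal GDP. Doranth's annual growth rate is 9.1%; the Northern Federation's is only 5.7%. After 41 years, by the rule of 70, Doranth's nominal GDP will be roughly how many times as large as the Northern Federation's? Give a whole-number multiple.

Rate gap = 9.1% − 5.7% = 3.4 points.
The ratio doubles every 70/3.4 ≈ 20.59 years.
41/20.59 ≈ 1.99 doublings → ratio ≈ 2^1.99 ≈ 4.

≈ 4 times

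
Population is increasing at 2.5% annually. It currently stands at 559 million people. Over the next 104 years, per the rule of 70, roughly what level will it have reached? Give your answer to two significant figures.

approximately 7300 million people

Doubling time ≈ 70/2.5 = 28.00 years.
104 years is 104/28.00 ≈ 3.71 doublings, a factor of 2^3.71 ≈ 13.09.
559 × 13.09 ≈ 7300 million people.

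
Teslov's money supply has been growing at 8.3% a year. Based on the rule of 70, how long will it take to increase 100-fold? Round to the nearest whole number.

around 56 years

At 8.3% it doubles every 70/8.3 ≈ 8.43 years.
Reaching 100× takes log₂(100) ≈ 6.64 doublings.
6.64 × 8.43 ≈ 56 years.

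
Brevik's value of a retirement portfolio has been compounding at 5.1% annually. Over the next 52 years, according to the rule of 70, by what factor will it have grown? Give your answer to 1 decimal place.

Doubles every ≈ 13.73 years (70/5.1).
52 years is 3.79 doublings; 2^3.79 ≈ 13.8×.

≈ 13.8 times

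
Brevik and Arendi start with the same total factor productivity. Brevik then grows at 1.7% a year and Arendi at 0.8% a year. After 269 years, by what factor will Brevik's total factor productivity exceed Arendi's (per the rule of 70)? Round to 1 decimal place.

Brevik pulls ahead at 0.9 pp per year, so the ratio doubles every 70/0.9 ≈ 77.78 years.
In 269 years that's 3.46 doublings: 2^3.46 ≈ 11.0.

about 11.0 times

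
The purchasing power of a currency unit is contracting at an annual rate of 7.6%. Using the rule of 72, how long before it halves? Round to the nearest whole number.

9 years

Falling at 7.6%, it halves about every 72/7.6 = 9.47 years.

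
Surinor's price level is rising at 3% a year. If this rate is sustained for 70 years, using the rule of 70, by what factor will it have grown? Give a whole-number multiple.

Doubling time ≈ 70/3 = 23.33 years.
70/23.33 ≈ 3 doublings, so about 2^3 = 8×.

approximately 8 times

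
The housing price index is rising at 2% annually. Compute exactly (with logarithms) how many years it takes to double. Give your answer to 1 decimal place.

t = ln(2) / ln(1 + 0.02) = 0.6931 / 0.019803 ≈ 35.00.

35.0 years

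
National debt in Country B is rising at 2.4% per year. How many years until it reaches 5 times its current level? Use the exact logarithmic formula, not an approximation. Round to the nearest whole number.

t = ln(5) / ln(1 + 0.024) = 1.6094 / 0.023717 ≈ 67.86.
≈ 68 years.

68 years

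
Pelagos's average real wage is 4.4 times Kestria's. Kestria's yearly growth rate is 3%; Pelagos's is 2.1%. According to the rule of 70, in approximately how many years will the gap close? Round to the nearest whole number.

The growth-rate gap is 3% − 2.1% = 0.9 percentage points.
So the ratio between them halves every 70/0.9 ≈ 77.78 years.
A 4.4 times gap takes log₂(4.4) ≈ 2.14 halvings to close: 2.14 × 77.78 ≈ 166 years.

about 166 years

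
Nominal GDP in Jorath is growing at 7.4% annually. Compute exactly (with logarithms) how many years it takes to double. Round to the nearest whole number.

10 years

t = ln(2) / ln(1 + 0.074) = 0.6931 / 0.071390 ≈ 9.71.
≈ 10 years.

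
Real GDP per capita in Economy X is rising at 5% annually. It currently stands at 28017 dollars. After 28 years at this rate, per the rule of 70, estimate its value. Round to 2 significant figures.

≈ 110000 dollars

It doubles every 70/5 ≈ 14.00 years, so 28 years is 2.00 doublings.
2^2.00 ≈ 4.00; 28017 × 4.00 ≈ 110000 dollars.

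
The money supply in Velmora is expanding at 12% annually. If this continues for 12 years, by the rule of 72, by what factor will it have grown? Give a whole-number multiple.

4 times

At 12% one doubling takes ≈ 6.00 years; 12 years is 2 of them, so ×4.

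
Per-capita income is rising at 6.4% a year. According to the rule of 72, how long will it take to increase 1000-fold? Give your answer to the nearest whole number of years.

Doubling time ≈ 72/6.4 = 11.25 years.
Reaching 1000× takes log₂(1000) ≈ 9.97 doublings.
9.97 × 11.25 ≈ 112 years.

≈ 112 years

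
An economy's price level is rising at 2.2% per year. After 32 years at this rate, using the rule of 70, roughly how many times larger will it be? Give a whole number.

At 2.2% one doubling takes ≈ 31.82 years; 32 years is 1 of them, so ×2.

around 2 times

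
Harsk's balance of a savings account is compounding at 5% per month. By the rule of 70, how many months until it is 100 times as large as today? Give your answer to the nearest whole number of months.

≈ 93 months

Doubling time ≈ 70/5 = 14.00 months.
100× is log₂ 100 ≈ 6.64 doublings, so ≈ 6.64 × 14.00 = 93 months.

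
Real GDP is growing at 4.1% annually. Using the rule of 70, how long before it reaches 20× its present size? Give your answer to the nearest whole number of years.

At 4.1% it doubles every 70/4.1 ≈ 17.07 years.
20× is log₂ 20 ≈ 4.32 doublings, so ≈ 4.32 × 17.07 = 74 years.

roughly 74 years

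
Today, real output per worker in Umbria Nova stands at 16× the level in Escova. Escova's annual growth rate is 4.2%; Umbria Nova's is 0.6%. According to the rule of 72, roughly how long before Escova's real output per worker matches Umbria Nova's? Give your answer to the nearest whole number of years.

Escova gains on Umbria Nova at 4.2% − 0.6% = 3.6 points a year.
At that relative rate the gap halves every 72/3.6 ≈ 20.00 years.
A 16× gap closes after 4 halvings: 4 × 20.00 ≈ 80 years.

80 years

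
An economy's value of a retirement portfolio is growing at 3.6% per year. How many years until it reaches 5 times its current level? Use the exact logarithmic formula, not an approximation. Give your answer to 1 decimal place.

45.5 years

t = ln(5) / ln(1 + 0.036) = 1.6094 / 0.035367 ≈ 45.51.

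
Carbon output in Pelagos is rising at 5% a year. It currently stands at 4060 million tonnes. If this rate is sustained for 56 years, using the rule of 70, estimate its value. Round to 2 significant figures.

65000 million tonnes

It doubles every 70/5 ≈ 14.00 years, so 56 years is 4.00 doublings.
2^4.00 ≈ 16.00; 4060 × 16.00 ≈ 65000 million tonnes.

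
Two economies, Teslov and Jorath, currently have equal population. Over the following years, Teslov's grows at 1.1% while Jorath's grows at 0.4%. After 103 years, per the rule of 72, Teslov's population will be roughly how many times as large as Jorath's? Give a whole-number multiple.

about 2 times

Only the 0.7-point difference matters.
72/0.7 ≈ 102.86 years per doubling of the ratio; 103 years gives 1.00 doublings, so ≈ 2×.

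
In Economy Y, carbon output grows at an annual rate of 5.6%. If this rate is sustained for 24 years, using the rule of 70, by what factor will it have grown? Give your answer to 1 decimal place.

around 3.8 times

Doubling time ≈ 70/5.6 = 12.50 years.
24 years / 12.50 ≈ 1.92 doublings → factor 2^1.92 ≈ 3.8.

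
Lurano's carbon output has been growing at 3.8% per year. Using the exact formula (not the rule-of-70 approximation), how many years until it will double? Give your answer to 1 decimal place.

18.6 years

t = ln(2) / ln(1 + 0.038) = 0.6931 / 0.037296 ≈ 18.58.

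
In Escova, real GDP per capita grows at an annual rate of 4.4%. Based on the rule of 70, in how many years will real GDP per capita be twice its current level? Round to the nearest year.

70/4.4 ≈ 15.91, so it doubles roughly every 16 years.

16 years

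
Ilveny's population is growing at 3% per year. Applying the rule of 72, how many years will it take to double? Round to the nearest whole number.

around 24 years

Doubling time ≈ 72 / 3 = 24.00 years.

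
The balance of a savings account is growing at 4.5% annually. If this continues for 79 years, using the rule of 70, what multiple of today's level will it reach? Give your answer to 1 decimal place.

Doubling time ≈ 70/4.5 = 15.56 years.
79 years / 15.56 ≈ 5.08 doublings → factor 2^5.08 ≈ 33.8.

about 33.8 times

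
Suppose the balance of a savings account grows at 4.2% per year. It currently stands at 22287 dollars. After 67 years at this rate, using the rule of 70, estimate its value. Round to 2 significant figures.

Doubling time ≈ 70/4.2 = 16.67 years.
67 years is 67/16.67 ≈ 4.02 doublings, a factor of 2^4.02 ≈ 16.22.
22287 × 16.22 ≈ 360000 dollars.

≈ 360000 dollars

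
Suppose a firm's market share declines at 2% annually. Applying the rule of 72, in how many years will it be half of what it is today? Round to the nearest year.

The rule works in reverse for decay: 72/2 ≈ 36.00 years to halve.

roughly 36 years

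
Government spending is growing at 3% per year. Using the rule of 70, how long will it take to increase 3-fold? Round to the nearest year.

roughly 37 years

Doubling time ≈ 70/3 = 23.33 years.
Reaching 3× takes log₂(3) ≈ 1.58 doublings.
1.58 × 23.33 ≈ 37 years.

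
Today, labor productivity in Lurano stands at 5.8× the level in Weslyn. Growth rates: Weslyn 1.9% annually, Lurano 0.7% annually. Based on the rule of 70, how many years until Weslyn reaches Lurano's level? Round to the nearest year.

approximately 148 years

What matters is the difference: 1.2 pp.
Rule of 70 on the gap: the ratio halves every 70/1.2 ≈ 58.33 years.
A 5.8× gap takes log₂(5.8) ≈ 2.54 halvings to close: 2.54 × 58.33 ≈ 148 years.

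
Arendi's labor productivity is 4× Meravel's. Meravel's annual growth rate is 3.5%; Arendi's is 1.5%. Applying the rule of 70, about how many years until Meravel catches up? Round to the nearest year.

The growth-rate gap is 3.5% − 1.5% = 2 percentage points.
So the ratio between them halves every 70/2 ≈ 35.00 years.
A 4× gap closes after 2 halvings: 2 × 35.00 ≈ 70 years.

≈ 70 years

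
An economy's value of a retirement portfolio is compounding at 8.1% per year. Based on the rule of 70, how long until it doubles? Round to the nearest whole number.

≈ 9 years

At 8.1%, doubling takes about 70/8.1 = 8.64 years.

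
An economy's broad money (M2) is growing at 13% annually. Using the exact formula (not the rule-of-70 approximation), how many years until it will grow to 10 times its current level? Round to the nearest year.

t = ln(10) / ln(1 + 0.13) = 2.3026 / 0.122218 ≈ 18.84.
≈ 19 years.

19 years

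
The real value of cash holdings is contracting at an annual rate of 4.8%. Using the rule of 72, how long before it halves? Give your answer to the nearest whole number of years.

roughly 15 years

The rule works in reverse for decay: 72/4.8 ≈ 15.00 years to halve.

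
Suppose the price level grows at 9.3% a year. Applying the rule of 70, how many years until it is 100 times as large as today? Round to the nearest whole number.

≈ 50 years

One doubling takes 70/9.3 = 7.53 years.
Reaching 100× takes log₂(100) ≈ 6.64 doublings.
6.64 × 7.53 ≈ 50 years.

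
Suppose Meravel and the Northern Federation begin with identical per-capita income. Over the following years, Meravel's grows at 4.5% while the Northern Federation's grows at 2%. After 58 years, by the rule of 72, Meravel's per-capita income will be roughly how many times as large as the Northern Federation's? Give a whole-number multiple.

Rate gap = 4.5% − 2% = 2.5 points.
The ratio doubles every 72/2.5 ≈ 28.80 years.
58/28.80 ≈ 2.01 doublings → ratio ≈ 2^2.01 ≈ 4.

approximately 4 times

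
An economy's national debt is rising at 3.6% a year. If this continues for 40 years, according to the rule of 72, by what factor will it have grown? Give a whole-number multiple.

72/3.6 ≈ 20.00 years per doubling.
40 years fits 2 doublings: 2^2 = 4.

about 4 times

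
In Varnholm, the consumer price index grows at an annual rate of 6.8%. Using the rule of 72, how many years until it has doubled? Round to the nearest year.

Doubling time ≈ 72 / 6.8 = 10.59 years.

11 years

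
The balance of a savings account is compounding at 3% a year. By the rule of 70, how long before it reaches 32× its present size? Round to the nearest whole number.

At 3% it doubles every 70/3 ≈ 23.33 years.
32× is 5 doublings, so 5 × 23.33 ≈ 117 years.

approximately 117 years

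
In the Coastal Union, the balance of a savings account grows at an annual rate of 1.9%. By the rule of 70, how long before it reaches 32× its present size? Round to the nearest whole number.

around 184 years

At 1.9% it doubles every 70/1.9 ≈ 36.84 years.
Getting to 32× needs 5 doublings: 5 × 36.84 ≈ 184 years.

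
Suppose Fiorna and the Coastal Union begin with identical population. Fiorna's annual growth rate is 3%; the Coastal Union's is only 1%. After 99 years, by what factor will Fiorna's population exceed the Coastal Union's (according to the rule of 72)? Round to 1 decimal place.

6.7 times

Fiorna pulls ahead at 2 pp per year, so the ratio doubles every 72/2 ≈ 36.00 years.
In 99 years that's 2.75 doublings: 2^2.75 ≈ 6.7.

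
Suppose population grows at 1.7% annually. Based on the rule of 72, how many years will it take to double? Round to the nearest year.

At 1.7%, doubling takes about 72/1.7 = 42.35 years.

42 years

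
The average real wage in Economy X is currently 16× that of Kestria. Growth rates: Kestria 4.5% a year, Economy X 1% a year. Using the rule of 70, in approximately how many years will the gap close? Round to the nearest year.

roughly 80 years

What matters is the difference: 3.5 pp.
Rule of 70 on the gap: the ratio halves every 70/3.5 ≈ 20.00 years.
A 16× gap closes after 4 halvings: 4 × 20.00 ≈ 80 years.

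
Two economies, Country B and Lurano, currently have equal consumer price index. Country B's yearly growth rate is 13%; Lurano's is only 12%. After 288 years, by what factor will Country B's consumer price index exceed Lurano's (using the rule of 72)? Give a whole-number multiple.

Country B pulls ahead at 1 pp per year, so the ratio doubles every 72/1 ≈ 72.00 years.
In 288 years that's 4.00 doublings: 2^4.00 ≈ 16.

about 16 times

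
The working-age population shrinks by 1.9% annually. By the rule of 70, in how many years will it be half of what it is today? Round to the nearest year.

Halving time ≈ 70 / 1.9 = 36.84 → 37 years.

approximately 37 years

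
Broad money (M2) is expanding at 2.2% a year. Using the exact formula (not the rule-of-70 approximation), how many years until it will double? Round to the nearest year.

32 years

t = ln(2) / ln(1 + 0.022) = 0.6931 / 0.021761 ≈ 31.85.
≈ 32 years.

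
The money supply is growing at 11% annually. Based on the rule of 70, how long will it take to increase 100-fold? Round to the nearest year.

At 11% it doubles every 70/11 ≈ 6.36 years.
Reaching 100× takes log₂(100) ≈ 6.64 doublings.
6.64 × 6.36 ≈ 42 years.

about 42 years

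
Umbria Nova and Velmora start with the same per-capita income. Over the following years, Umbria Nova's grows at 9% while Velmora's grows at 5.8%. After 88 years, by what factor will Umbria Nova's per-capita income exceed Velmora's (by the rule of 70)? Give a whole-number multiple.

about 16 times

Rate gap = 9% − 5.8% = 3.2 points.
The ratio doubles every 70/3.2 ≈ 21.88 years.
88/21.88 ≈ 4.02 doublings → ratio ≈ 2^4.02 ≈ 16.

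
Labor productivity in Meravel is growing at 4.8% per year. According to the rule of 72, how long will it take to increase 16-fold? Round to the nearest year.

approximately 60 years

One doubling takes 72/4.8 = 15.00 years.
16 = 2^4, so 4 doublings → 60 years.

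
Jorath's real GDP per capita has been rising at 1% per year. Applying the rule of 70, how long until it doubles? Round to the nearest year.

approximately 70 years

Doubling time ≈ 70 / 1 = 70.00 years.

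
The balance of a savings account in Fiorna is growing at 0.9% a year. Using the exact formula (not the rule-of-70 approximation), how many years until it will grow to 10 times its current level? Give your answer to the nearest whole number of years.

257 years

t = ln(10) / ln(1 + 0.009) = 2.3026 / 0.008960 ≈ 256.99.
≈ 257 years.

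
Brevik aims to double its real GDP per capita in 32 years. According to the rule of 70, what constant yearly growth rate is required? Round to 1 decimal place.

2.2%

70 / 32 ≈ 2.19, so about 2.2% per year.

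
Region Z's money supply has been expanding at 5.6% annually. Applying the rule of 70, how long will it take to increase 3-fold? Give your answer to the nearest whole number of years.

One doubling takes 70/5.6 = 12.50 years.
3× is log₂ 3 ≈ 1.58 doublings, so ≈ 1.58 × 12.50 = 20 years.

20 years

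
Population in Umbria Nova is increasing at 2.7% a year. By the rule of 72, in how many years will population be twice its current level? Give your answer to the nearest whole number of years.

27 years

At 2.7%, doubling takes about 72/2.7 = 26.67 years.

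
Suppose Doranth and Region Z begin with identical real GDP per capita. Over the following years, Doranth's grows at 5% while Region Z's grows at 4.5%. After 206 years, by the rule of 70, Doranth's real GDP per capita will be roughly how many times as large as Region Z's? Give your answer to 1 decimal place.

about 2.8 times

Doranth pulls ahead at 0.5 pp per year, so the ratio doubles every 70/0.5 ≈ 140.00 years.
In 206 years that's 1.47 doublings: 2^1.47 ≈ 2.8.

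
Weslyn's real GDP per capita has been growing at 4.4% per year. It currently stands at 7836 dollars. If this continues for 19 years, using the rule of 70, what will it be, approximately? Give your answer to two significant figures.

approximately 18000 dollars

Doubling time ≈ 70/4.4 = 15.91 years.
19 years is 19/15.91 ≈ 1.19 doublings, a factor of 2^1.19 ≈ 2.28.
7836 × 2.28 ≈ 18000 dollars.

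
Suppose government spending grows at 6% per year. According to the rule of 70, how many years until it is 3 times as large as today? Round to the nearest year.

Doubling time ≈ 70/6 = 11.67 years.
Reaching 3× takes log₂(3) ≈ 1.58 doublings.
1.58 × 11.67 ≈ 18 years.

roughly 18 years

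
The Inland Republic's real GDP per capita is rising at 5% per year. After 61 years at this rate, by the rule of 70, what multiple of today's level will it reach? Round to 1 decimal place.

roughly 20.5 times

Doubling time ≈ 70/5 = 14.00 years.
61 years / 14.00 ≈ 4.36 doublings → factor 2^4.36 ≈ 20.5.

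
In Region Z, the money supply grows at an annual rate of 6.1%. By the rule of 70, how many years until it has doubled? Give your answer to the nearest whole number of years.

Doubling time ≈ 70 / 6.1 = 11.48 years.

11 years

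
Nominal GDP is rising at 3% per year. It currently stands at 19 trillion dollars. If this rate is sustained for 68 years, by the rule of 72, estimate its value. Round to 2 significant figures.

approximately 140 trillion dollars

It doubles every 72/3 ≈ 24.00 years, so 68 years is 2.83 doublings.
2^2.83 ≈ 7.11; 19 × 7.11 ≈ 140 trillion dollars.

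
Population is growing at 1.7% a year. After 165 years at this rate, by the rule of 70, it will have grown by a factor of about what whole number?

70/1.7 ≈ 41.18 years per doubling.
165 years fits 4 doublings: 2^4 = 16.

about 16 times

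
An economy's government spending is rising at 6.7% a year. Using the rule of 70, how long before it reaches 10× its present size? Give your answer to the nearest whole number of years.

At 6.7% it doubles every 70/6.7 ≈ 10.45 years.
Reaching 10× takes log₂(10) ≈ 3.32 doublings.
3.32 × 10.45 ≈ 35 years.

approximately 35 years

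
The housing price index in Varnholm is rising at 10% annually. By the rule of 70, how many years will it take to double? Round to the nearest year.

70/10 ≈ 7.00, so it doubles roughly every 7 years.

≈ 7 years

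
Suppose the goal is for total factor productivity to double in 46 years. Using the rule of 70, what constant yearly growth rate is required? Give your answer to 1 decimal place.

roughly 1.5% per year

70 / 46 ≈ 1.52, so about 1.5% per year.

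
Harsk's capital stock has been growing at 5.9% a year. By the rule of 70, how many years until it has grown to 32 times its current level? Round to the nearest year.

One doubling takes 70/5.9 = 11.86 years.
Getting to 32× needs 5 doublings: 5 × 11.86 ≈ 59 years.

around 59 years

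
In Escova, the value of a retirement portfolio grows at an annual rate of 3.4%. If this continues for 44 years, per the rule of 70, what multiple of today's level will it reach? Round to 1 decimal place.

≈ 4.4 times

Doubles every ≈ 20.59 years (70/3.4).
44 years is 2.14 doublings; 2^2.14 ≈ 4.4×.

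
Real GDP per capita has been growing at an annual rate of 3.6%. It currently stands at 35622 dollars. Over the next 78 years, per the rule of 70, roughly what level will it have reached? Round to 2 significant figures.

around 570000 dollars

Doubling time ≈ 70/3.6 = 19.44 years.
78 years is 78/19.44 ≈ 4.01 doublings, a factor of 2^4.01 ≈ 16.11.
35622 × 16.11 ≈ 570000 dollars.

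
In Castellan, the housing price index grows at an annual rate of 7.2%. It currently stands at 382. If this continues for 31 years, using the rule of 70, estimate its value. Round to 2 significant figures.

3500

Doubling time ≈ 70/7.2 = 9.72 years.
31 years is 31/9.72 ≈ 3.19 doublings, a factor of 2^3.19 ≈ 9.13.
382 × 9.13 ≈ 3500.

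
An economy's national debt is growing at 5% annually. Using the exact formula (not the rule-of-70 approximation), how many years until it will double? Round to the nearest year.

t = ln(2) / ln(1 + 0.05) = 0.6931 / 0.048790 ≈ 14.21.
≈ 14 years.

14 years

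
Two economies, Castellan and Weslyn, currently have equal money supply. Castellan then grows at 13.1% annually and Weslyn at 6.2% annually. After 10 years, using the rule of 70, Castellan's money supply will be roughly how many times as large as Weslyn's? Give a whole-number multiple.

Rate gap = 13.1% − 6.2% = 6.9 points.
The ratio doubles every 70/6.9 ≈ 10.14 years.
10/10.14 ≈ 0.99 doublings → ratio ≈ 2^0.99 ≈ 2.

approximately 2 times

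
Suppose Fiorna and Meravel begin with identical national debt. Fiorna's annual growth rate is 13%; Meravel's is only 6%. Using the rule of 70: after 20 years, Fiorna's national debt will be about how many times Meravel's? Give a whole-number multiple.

approximately 4 times

Rate gap = 13% − 6% = 7 points.
The ratio doubles every 70/7 ≈ 10.00 years.
20/10.00 ≈ 2.00 doublings → ratio ≈ 2^2.00 ≈ 4.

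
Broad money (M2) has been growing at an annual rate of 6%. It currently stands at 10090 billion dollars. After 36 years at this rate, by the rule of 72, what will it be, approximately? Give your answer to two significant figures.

≈ 81000 billion dollars

It doubles every 72/6 ≈ 12.00 years, so 36 years is 3.00 doublings.
2^3.00 ≈ 8.00; 10090 × 8.00 ≈ 81000 billion dollars.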